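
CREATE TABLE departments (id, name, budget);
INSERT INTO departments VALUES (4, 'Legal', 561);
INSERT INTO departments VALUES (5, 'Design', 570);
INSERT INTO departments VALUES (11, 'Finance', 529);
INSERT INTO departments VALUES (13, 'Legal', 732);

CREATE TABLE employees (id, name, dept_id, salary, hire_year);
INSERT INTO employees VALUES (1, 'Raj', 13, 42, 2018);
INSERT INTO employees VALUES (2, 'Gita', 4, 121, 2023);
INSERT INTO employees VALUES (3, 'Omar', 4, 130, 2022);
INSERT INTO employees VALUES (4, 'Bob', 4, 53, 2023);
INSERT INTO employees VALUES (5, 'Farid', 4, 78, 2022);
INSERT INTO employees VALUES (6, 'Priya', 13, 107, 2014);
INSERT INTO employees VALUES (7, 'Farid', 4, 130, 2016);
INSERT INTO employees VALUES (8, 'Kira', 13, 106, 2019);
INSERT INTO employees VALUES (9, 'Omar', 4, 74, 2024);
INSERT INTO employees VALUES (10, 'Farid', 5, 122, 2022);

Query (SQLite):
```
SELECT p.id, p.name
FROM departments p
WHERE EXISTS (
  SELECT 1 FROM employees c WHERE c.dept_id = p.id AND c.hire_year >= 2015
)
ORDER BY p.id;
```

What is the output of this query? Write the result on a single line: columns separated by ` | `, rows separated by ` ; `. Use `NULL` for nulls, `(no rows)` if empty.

4 | Legal ; 5 | Design ; 13 | Legal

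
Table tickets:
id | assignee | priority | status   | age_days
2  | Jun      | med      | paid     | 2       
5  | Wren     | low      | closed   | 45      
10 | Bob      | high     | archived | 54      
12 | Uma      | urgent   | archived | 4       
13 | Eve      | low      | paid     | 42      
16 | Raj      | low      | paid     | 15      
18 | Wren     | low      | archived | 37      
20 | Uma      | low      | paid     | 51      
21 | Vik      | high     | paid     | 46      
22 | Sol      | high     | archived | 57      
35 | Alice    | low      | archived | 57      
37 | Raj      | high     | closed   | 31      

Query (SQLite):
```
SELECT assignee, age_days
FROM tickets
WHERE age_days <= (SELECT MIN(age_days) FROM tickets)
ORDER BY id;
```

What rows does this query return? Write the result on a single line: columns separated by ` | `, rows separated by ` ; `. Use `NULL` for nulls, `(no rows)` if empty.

Jun | 2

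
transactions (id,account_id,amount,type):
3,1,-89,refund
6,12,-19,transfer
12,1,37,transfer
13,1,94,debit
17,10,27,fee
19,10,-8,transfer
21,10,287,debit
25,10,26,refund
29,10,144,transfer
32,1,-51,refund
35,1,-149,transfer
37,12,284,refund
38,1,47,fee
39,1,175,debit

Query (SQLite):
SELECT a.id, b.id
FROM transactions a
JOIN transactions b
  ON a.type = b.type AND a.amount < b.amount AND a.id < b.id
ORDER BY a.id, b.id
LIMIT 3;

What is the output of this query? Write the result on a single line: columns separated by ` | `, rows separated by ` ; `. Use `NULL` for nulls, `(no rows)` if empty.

Pairs (a,b) with same type, a.amount < b.amount, a.id < b.id.
type groups: debit:{13,21,39} fee:{17,38} refund:{3,25,32,37} transfer:{6,12,19,29,35}
Ordered by (a.id, b.id); first 3.

3 | 25 ; 3 | 32 ; 3 | 37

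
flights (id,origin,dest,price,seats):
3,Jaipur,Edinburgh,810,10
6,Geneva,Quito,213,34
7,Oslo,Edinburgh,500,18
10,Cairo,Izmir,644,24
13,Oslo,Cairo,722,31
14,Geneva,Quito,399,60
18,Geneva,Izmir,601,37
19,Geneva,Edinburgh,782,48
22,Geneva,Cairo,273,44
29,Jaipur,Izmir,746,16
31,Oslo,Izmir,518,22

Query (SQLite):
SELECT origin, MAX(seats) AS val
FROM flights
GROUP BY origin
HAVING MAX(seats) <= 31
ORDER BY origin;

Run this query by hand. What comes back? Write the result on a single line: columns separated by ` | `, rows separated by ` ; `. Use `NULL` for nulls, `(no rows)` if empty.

Cairo | 24 ; Jaipur | 16 ; Oslo | 31

Partition flights by origin; compute MAX(seats) within each group.
HAVING: keep groups where MAX(seats) <= 31.
  Cairo: ids {10} → MAX(seats)=24
  Geneva: ids {6, 14, 18, 19, 22} → MAX(seats)=60
  Jaipur: ids {3, 29} → MAX(seats)=16
  Oslo: ids {7, 13, 31} → MAX(seats)=31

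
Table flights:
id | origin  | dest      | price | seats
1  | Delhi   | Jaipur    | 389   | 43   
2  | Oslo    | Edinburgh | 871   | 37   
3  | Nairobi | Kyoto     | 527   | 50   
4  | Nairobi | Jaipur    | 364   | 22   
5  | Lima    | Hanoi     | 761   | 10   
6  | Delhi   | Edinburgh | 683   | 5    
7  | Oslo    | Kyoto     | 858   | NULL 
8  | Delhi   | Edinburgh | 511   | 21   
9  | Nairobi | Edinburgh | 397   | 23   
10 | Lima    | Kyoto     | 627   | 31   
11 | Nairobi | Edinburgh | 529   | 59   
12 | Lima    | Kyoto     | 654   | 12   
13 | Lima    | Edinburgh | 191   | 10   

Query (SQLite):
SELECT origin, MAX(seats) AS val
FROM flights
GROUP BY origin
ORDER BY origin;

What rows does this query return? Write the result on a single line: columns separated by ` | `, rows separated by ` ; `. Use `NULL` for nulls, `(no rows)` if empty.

Partition flights by origin; compute MAX(seats) within each group.
  Delhi: ids {1, 6, 8} → MAX(seats)=43
  Lima: ids {5, 10, 12, 13} → MAX(seats)=31
  Nairobi: ids {3, 4, 9, 11} → MAX(seats)=59
  Oslo: ids {2, 7} → MAX(seats)=37

Delhi | 43 ; Lima | 31 ; Nairobi | 59 ; Oslo | 37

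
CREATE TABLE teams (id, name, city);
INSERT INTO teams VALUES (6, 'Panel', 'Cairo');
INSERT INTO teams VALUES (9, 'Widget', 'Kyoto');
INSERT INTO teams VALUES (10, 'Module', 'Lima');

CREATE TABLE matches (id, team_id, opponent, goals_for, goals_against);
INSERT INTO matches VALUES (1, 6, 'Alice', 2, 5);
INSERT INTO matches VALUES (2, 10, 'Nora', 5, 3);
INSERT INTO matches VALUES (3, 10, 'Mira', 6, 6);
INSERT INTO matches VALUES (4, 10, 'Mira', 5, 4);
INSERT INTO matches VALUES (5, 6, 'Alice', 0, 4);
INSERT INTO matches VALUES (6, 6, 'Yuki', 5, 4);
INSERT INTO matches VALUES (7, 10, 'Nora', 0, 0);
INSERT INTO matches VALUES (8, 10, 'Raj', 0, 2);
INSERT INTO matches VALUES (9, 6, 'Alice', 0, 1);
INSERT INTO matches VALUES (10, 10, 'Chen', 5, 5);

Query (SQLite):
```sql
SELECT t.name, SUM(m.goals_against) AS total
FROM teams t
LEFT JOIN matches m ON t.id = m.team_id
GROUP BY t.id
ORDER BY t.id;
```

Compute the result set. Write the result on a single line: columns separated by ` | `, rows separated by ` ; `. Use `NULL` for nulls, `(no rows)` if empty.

LEFT JOIN keeps every teams row; unmatched ones get NULL for matches columns.
Group by teams.id and compute SUM(m.goals_against). SUM over an all-NULL group is NULL.
  6: ids {1, 5, 6, 9} → SUM(m.goals_against)=14
  9: ids {—} → SUM(m.goals_against)=NULL
  10: ids {2, 3, 4, 7, 8, 10} → SUM(m.goals_against)=20

Panel | 14 ; Widget | NULL ; Module | 20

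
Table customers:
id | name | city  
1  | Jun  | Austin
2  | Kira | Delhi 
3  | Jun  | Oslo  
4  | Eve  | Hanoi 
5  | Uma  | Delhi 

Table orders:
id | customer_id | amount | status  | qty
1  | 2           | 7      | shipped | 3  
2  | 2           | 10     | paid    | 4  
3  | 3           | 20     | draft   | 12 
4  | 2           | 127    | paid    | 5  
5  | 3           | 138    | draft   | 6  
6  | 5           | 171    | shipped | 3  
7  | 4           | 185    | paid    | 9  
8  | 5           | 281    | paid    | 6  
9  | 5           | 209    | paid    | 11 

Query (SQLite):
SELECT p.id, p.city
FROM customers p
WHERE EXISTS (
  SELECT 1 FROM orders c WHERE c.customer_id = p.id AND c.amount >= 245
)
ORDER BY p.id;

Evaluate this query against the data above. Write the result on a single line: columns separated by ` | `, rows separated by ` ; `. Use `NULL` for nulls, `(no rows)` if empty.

5 | Delhi

For each customers row, check whether any orders with matching customer_id has amount >= 245.
Keep rows where that is true.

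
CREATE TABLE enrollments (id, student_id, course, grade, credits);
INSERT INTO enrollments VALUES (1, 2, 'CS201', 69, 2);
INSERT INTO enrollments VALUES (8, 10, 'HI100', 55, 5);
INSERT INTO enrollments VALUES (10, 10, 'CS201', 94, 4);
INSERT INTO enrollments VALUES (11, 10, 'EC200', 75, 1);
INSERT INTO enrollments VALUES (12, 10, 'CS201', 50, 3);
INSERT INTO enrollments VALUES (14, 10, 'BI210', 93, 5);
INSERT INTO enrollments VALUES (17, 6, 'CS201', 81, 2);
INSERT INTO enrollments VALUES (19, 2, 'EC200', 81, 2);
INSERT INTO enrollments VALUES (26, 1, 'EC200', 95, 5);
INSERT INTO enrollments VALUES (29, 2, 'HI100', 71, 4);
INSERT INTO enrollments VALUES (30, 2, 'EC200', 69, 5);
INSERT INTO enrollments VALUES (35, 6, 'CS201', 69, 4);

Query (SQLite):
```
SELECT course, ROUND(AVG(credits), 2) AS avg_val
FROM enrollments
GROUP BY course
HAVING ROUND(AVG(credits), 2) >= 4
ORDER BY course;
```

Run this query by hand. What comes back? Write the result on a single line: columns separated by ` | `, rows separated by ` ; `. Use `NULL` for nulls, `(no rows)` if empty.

BI210 | 5 ; HI100 | 4.5

Partition enrollments by course; compute ROUND(AVG(credits), 2) within each group.
HAVING: keep groups where ROUND(AVG(credits), 2) >= 4.
  BI210: ids {14} → ROUND(AVG(credits), 2)=5
  CS201: ids {1, 10, 12, 17, 35} → ROUND(AVG(credits), 2)=3
  EC200: ids {11, 19, 26, 30} → ROUND(AVG(credits), 2)=3.25
  HI100: ids {8, 29} → ROUND(AVG(credits), 2)=4.5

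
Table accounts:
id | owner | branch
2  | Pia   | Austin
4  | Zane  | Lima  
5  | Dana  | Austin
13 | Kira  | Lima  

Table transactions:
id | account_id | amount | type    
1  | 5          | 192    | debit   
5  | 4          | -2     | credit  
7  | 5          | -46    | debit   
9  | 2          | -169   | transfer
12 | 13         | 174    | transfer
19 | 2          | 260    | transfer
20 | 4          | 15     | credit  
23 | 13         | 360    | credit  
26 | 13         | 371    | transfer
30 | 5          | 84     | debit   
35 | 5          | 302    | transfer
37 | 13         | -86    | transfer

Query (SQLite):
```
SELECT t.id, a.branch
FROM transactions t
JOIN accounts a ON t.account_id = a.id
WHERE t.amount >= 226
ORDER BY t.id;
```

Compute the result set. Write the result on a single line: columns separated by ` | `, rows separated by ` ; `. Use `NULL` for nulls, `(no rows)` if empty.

19 | Austin ; 23 | Lima ; 26 | Lima ; 35 | Austin

Each transactions row matches the accounts row where account_id = accounts.id.
Then keep rows with t.amount >= 226.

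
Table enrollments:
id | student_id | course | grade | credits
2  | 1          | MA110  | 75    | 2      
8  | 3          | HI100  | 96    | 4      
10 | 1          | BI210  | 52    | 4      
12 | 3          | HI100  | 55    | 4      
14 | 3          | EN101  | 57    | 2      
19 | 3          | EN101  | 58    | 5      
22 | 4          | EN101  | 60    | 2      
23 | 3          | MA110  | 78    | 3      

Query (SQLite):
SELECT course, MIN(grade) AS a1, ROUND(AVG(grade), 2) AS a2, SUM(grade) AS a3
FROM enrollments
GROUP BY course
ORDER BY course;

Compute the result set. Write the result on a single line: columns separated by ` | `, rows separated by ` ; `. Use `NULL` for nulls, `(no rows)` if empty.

BI210 | 52 | 52 | 52 ; EN101 | 57 | 58.33 | 175 ; HI100 | 55 | 75.5 | 151 ; MA110 | 75 | 76.5 | 153

Group enrollments by course.
Per group compute: MIN(grade), ROUND(AVG(grade), 2), SUM(grade).
  BI210: ids {10} → MIN(grade)=52, ROUND(AVG(grade), 2)=52, SUM(grade)=52
  EN101: ids {14, 19, 22} → MIN(grade)=57, ROUND(AVG(grade), 2)=58.33, SUM(grade)=175
  HI100: ids {8, 12} → MIN(grade)=55, ROUND(AVG(grade), 2)=75.5, SUM(grade)=151
  MA110: ids {2, 23} → MIN(grade)=75, ROUND(AVG(grade), 2)=76.5, SUM(grade)=153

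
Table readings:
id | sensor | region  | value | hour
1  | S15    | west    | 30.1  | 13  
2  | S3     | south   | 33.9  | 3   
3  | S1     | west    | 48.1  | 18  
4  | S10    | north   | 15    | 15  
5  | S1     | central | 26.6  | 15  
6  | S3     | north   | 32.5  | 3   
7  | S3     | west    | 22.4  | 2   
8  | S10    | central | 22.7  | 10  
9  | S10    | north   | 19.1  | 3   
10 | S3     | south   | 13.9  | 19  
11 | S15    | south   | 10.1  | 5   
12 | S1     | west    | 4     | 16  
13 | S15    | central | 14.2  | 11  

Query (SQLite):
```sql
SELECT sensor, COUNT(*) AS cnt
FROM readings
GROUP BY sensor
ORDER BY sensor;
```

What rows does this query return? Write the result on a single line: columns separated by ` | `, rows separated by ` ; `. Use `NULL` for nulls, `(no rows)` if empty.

S1 | 3 ; S10 | 3 ; S15 | 3 ; S3 | 4

Partition readings by sensor; compute COUNT(*) within each group.
  S1: ids {3, 5, 12} → COUNT(*)=3
  S10: ids {4, 8, 9} → COUNT(*)=3
  S15: ids {1, 11, 13} → COUNT(*)=3
  S3: ids {2, 6, 7, 10} → COUNT(*)=4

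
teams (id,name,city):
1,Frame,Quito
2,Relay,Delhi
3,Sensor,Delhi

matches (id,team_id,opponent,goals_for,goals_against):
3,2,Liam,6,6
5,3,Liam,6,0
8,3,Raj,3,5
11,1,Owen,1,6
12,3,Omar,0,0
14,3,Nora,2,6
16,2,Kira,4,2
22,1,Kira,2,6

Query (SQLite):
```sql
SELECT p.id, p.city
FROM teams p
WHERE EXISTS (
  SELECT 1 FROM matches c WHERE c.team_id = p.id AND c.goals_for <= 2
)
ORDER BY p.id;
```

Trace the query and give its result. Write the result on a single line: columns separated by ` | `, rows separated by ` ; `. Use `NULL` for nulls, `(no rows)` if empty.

For each teams row, check whether any matches with matching team_id has goals_for <= 2.
Keep rows where that is true.

1 | Quito ; 3 | Delhi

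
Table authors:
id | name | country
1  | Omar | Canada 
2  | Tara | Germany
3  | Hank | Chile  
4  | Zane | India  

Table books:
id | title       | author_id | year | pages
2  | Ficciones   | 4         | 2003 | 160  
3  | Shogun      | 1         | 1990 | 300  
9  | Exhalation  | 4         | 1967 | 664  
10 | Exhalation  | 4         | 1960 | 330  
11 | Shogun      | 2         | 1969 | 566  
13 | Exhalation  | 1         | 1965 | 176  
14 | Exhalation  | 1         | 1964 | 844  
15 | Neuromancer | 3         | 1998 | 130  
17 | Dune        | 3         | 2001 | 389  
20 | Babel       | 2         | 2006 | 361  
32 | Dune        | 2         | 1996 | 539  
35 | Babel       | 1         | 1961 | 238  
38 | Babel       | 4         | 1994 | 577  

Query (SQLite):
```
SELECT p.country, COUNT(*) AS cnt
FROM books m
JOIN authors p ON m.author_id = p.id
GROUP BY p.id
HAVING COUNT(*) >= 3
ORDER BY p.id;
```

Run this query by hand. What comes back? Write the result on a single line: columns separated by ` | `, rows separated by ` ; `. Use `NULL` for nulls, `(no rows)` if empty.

Join each books row to its authors via author_id.
Group joined rows by authors.id; compute COUNT(*) per group.
HAVING: keep groups with count ≥ 3.
  1: ids {3, 13, 14, 35} → COUNT(*)=4
  2: ids {11, 20, 32} → COUNT(*)=3
  3: ids {15, 17} → COUNT(*)=2
  4: ids {2, 9, 10, 38} → COUNT(*)=4

Canada | 4 ; Germany | 3 ; India | 4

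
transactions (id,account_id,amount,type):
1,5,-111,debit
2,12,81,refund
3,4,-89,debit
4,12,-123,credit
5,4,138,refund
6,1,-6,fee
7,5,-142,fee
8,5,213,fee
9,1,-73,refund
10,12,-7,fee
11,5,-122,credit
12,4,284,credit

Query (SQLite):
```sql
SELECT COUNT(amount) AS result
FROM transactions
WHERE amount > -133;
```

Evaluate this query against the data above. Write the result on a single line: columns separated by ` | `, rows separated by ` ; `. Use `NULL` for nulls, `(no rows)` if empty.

Rows where amount > -133 → amount values: [-111, 81, -89, -123, 138, -6, 213, -73, -7, -122, 284].
COUNT(amount) counts non-NULL values → 11.

11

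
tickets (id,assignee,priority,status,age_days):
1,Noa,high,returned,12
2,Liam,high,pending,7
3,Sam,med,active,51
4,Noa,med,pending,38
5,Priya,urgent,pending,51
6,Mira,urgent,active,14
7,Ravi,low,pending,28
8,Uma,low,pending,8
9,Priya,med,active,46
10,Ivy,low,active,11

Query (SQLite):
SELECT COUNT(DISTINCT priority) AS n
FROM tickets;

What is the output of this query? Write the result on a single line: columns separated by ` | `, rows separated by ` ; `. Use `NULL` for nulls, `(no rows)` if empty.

Count distinct non-NULL priority values.

4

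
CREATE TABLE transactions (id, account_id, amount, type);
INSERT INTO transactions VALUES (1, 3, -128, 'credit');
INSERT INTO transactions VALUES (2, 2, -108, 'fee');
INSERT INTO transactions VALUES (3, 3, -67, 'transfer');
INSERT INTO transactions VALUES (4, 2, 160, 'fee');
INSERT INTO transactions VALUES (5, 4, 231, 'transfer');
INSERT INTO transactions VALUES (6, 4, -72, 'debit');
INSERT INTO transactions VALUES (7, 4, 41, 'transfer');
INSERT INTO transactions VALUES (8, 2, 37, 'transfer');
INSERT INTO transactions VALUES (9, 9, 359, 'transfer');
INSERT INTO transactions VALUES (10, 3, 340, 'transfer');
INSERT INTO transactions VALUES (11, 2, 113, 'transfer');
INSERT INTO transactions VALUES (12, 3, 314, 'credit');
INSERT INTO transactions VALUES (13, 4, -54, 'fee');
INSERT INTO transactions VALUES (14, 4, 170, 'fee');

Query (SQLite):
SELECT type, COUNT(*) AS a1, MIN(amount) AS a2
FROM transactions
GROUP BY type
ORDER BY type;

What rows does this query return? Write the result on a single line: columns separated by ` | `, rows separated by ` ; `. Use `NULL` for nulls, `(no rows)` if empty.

Group transactions by type.
Per group compute: COUNT(*), MIN(amount).
  credit: ids {1, 12} → COUNT(*)=2, MIN(amount)=-128
  debit: ids {6} → COUNT(*)=1, MIN(amount)=-72
  fee: ids {2, 4, 13, 14} → COUNT(*)=4, MIN(amount)=-108
  transfer: ids {3, 5, 7, 8, 9, 10, 11} → COUNT(*)=7, MIN(amount)=-67

credit | 2 | -128 ; debit | 1 | -72 ; fee | 4 | -108 ; transfer | 7 | -67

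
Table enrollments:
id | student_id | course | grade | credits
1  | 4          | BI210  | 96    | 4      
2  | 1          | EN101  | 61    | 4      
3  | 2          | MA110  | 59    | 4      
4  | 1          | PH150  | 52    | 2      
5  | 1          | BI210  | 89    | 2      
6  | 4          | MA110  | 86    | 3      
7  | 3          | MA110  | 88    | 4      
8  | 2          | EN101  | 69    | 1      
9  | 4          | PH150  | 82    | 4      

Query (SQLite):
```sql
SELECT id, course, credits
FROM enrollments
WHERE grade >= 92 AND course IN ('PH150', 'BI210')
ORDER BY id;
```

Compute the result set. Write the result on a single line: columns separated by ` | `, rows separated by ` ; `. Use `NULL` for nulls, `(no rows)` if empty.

1 | BI210 | 4

grade >= 92: ids {1}
course IN ('PH150', 'BI210'): ids {1, 4, 5, 9}
Combine with AND.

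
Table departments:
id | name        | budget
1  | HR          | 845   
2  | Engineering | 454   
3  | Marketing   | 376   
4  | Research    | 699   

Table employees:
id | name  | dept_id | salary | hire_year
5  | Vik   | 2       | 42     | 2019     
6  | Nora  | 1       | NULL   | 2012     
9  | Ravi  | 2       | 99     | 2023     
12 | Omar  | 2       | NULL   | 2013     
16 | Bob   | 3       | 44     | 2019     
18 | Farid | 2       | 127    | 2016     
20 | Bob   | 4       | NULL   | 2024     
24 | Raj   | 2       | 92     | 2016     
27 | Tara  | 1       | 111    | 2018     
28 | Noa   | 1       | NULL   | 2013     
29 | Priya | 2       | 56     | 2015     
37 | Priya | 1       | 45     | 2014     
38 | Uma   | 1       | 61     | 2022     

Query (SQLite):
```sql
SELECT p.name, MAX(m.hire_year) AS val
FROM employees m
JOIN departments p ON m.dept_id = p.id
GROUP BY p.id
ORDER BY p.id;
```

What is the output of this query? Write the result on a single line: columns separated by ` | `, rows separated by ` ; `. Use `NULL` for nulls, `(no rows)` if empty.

Join each employees row to its departments via dept_id.
Group joined rows by departments.id; compute MAX(m.hire_year) per group.
  1: ids {6, 27, 28, 37, 38} → MAX(m.hire_year)=2022
  2: ids {5, 9, 12, 18, 24, 29} → MAX(m.hire_year)=2023
  3: ids {16} → MAX(m.hire_year)=2019
  4: ids {20} → MAX(m.hire_year)=2024

HR | 2022 ; Engineering | 2023 ; Marketing | 2019 ; Research | 2024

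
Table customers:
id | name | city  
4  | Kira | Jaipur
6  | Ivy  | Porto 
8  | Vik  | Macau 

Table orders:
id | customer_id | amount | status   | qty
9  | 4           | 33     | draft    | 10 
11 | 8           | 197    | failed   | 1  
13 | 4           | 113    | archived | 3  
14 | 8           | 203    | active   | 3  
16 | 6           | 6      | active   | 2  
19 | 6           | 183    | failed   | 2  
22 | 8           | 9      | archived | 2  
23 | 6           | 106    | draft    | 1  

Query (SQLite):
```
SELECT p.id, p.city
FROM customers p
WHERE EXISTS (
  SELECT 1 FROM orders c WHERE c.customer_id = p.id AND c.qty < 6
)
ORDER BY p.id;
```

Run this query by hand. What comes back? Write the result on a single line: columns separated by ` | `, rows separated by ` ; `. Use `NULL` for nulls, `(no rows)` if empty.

4 | Jaipur ; 6 | Porto ; 8 | Macau

For each customers row, check whether any orders with matching customer_id has qty < 6.
Keep rows where that is true.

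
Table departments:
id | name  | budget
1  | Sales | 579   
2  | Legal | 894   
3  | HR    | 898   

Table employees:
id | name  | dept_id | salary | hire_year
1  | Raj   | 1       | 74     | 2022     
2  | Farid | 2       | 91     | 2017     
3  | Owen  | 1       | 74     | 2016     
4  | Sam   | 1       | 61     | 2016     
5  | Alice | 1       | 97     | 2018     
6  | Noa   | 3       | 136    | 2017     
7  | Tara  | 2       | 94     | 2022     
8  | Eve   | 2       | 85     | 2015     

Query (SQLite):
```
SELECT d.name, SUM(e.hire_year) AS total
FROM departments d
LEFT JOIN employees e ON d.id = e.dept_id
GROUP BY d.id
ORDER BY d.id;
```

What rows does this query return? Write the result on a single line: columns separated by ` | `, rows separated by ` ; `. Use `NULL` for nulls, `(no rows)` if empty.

LEFT JOIN keeps every departments row; unmatched ones get NULL for employees columns.
Group by departments.id and compute SUM(e.hire_year). SUM over an all-NULL group is NULL.
  1: ids {1, 3, 4, 5} → SUM(e.hire_year)=8072
  2: ids {2, 7, 8} → SUM(e.hire_year)=6054
  3: ids {6} → SUM(e.hire_year)=2017

Sales | 8072 ; Legal | 6054 ; HR | 2017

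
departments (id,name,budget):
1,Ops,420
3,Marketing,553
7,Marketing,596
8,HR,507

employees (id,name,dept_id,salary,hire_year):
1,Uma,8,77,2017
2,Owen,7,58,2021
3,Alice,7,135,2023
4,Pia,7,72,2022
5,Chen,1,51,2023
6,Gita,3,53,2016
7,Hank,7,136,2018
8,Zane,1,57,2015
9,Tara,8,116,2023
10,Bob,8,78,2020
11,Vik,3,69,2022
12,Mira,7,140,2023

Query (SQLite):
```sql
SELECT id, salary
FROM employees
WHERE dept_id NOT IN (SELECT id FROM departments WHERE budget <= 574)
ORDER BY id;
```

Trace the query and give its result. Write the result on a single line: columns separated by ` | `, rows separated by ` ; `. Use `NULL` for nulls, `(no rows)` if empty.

Inner query: departments.id where budget <= 574.
Outer: keep employees rows whose dept_id is not in that set.
Inner query → {1, 3, 8}

2 | 58 ; 3 | 135 ; 4 | 72 ; 7 | 136 ; 12 | 140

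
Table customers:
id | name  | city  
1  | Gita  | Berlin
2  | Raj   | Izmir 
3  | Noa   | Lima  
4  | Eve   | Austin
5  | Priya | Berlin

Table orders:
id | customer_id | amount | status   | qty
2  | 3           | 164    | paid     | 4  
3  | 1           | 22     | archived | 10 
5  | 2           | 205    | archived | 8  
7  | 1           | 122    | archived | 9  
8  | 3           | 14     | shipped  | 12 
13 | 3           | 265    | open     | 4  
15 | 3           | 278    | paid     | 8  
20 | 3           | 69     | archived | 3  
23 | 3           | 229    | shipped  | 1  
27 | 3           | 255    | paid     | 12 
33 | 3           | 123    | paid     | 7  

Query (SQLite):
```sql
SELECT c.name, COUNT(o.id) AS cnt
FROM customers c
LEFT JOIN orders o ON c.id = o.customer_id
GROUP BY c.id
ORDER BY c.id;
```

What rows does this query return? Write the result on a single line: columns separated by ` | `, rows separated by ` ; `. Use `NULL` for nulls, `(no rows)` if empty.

LEFT JOIN keeps every customers row; unmatched ones get NULL for orders columns.
Group by customers.id and compute COUNT(o.id). COUNT(col) of an all-NULL group is 0.
  1: ids {3, 7} → COUNT(o.id)=2
  2: ids {5} → COUNT(o.id)=1
  3: ids {2, 8, 13, 15, 20, 23, 27, 33} → COUNT(o.id)=8
  4: ids {—} → COUNT(o.id)=0
  5: ids {—} → COUNT(o.id)=0

Gita | 2 ; Raj | 1 ; Noa | 8 ; Eve | 0 ; Priya | 0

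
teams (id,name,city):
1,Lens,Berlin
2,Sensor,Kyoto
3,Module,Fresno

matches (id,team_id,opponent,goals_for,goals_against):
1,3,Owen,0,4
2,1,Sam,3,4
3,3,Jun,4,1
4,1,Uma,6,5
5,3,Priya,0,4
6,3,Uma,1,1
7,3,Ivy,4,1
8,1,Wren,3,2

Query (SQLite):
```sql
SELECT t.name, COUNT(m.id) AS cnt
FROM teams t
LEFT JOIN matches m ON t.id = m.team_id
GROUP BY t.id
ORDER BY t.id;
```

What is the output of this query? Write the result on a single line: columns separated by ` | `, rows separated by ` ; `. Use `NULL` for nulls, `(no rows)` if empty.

LEFT JOIN keeps every teams row; unmatched ones get NULL for matches columns.
Group by teams.id and compute COUNT(m.id). COUNT(col) of an all-NULL group is 0.
  1: ids {2, 4, 8} → COUNT(m.id)=3
  2: ids {—} → COUNT(m.id)=0
  3: ids {1, 3, 5, 6, 7} → COUNT(m.id)=5

Lens | 3 ; Sensor | 0 ; Module | 5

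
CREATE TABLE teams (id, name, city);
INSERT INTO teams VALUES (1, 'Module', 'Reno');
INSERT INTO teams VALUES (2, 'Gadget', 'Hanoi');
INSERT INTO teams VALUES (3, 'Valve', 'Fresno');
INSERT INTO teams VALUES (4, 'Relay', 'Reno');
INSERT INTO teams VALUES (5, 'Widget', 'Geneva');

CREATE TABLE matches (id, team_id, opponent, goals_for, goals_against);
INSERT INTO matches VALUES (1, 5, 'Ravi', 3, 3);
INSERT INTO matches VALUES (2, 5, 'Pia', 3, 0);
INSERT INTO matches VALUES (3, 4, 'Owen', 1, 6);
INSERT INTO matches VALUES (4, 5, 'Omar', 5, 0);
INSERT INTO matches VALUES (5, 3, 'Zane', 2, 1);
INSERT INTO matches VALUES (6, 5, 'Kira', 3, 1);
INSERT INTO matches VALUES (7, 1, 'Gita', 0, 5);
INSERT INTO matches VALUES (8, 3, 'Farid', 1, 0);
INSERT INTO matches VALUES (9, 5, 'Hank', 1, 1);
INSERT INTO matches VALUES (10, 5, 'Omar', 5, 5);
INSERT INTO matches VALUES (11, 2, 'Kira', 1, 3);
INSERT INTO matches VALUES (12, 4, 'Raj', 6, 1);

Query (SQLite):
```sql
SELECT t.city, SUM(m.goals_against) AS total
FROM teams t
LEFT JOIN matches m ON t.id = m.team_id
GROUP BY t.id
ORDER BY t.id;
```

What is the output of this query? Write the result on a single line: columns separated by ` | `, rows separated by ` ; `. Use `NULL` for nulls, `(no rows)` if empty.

Reno | 5 ; Hanoi | 3 ; Fresno | 1 ; Reno | 7 ; Geneva | 10

LEFT JOIN keeps every teams row; unmatched ones get NULL for matches columns.
Group by teams.id and compute SUM(m.goals_against). SUM over an all-NULL group is NULL.
  1: ids {7} → SUM(m.goals_against)=5
  2: ids {11} → SUM(m.goals_against)=3
  3: ids {5, 8} → SUM(m.goals_against)=1
  4: ids {3, 12} → SUM(m.goals_against)=7
  5: ids {1, 2, 4, 6, 9, 10} → SUM(m.goals_against)=10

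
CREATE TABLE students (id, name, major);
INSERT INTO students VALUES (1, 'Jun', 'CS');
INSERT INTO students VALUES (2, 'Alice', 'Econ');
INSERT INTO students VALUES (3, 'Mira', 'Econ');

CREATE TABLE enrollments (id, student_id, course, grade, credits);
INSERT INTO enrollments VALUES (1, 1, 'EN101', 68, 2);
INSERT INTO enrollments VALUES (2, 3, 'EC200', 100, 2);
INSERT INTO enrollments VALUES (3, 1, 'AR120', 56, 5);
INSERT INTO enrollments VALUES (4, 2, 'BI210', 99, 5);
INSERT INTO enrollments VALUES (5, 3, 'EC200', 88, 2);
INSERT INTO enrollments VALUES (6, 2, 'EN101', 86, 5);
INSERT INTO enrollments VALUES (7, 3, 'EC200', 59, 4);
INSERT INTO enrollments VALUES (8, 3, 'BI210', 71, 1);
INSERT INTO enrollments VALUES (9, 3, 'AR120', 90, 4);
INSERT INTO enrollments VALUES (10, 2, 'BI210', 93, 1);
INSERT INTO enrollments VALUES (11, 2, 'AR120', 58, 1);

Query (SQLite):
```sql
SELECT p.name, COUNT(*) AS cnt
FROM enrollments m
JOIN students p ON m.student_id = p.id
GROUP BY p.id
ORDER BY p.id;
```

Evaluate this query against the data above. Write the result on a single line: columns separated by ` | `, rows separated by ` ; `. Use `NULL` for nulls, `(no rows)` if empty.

Join each enrollments row to its students via student_id.
Group joined rows by students.id; compute COUNT(*) per group.
  1: ids {1, 3} → COUNT(*)=2
  2: ids {4, 6, 10, 11} → COUNT(*)=4
  3: ids {2, 5, 7, 8, 9} → COUNT(*)=5

Jun | 2 ; Alice | 4 ; Mira | 5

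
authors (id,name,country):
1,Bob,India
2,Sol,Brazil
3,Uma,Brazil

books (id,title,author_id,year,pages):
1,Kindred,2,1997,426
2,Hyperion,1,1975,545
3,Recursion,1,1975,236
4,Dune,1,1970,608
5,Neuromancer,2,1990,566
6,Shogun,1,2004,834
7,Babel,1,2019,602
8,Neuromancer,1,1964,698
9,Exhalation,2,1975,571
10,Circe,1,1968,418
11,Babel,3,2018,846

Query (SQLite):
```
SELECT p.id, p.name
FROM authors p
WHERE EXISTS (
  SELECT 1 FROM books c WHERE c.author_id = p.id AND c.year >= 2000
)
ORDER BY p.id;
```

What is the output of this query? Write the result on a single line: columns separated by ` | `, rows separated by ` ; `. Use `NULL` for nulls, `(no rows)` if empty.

For each authors row, check whether any books with matching author_id has year >= 2000.
Keep rows where that is true.

1 | Bob ; 3 | Uma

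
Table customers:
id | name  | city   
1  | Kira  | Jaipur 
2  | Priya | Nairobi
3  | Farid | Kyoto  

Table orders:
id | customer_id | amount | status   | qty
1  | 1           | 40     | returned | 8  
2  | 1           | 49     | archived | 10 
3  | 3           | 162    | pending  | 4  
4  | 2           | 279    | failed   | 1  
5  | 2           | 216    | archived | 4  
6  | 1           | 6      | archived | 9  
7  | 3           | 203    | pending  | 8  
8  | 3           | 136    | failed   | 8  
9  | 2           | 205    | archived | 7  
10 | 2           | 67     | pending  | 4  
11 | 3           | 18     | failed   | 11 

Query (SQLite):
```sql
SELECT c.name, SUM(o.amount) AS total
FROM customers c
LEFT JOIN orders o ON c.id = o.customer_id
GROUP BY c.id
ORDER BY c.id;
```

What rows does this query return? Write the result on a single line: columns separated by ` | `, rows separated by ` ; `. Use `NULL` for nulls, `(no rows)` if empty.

Kira | 95 ; Priya | 767 ; Farid | 519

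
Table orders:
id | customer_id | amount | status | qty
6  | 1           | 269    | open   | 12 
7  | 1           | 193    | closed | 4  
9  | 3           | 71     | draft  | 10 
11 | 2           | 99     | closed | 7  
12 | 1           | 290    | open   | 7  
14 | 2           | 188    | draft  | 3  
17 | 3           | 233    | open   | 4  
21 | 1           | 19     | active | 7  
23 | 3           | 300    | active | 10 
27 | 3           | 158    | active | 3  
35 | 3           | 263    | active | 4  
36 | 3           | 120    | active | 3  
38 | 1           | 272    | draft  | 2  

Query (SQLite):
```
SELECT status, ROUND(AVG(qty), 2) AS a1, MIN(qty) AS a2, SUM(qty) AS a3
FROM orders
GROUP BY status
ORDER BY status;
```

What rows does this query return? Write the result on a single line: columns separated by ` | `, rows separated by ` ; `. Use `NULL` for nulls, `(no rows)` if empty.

Group orders by status.
Per group compute: ROUND(AVG(qty), 2), MIN(qty), SUM(qty).
  active: ids {21, 23, 27, 35, 36} → ROUND(AVG(qty), 2)=5.4, MIN(qty)=3, SUM(qty)=27
  closed: ids {7, 11} → ROUND(AVG(qty), 2)=5.5, MIN(qty)=4, SUM(qty)=11
  draft: ids {9, 14, 38} → ROUND(AVG(qty), 2)=5, MIN(qty)=2, SUM(qty)=15
  open: ids {6, 12, 17} → ROUND(AVG(qty), 2)=7.67, MIN(qty)=4, SUM(qty)=23

active | 5.4 | 3 | 27 ; closed | 5.5 | 4 | 11 ; draft | 5 | 2 | 15 ; open | 7.67 | 4 | 23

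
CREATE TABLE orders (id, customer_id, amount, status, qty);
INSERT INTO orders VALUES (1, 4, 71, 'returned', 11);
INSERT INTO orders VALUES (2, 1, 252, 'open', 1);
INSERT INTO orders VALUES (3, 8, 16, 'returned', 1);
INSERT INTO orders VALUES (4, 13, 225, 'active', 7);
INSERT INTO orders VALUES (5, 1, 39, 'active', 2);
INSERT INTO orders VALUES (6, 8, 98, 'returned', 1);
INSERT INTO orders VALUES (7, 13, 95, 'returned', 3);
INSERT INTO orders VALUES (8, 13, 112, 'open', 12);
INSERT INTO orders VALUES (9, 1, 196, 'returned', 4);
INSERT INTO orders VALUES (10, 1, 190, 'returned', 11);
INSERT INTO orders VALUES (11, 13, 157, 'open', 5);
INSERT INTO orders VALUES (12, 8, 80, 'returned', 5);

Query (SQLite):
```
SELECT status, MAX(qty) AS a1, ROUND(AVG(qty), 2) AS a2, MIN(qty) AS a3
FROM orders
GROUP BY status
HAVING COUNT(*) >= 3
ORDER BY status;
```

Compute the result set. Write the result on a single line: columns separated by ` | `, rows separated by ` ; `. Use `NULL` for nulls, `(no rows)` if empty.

open | 12 | 6 | 1 ; returned | 11 | 5.14 | 1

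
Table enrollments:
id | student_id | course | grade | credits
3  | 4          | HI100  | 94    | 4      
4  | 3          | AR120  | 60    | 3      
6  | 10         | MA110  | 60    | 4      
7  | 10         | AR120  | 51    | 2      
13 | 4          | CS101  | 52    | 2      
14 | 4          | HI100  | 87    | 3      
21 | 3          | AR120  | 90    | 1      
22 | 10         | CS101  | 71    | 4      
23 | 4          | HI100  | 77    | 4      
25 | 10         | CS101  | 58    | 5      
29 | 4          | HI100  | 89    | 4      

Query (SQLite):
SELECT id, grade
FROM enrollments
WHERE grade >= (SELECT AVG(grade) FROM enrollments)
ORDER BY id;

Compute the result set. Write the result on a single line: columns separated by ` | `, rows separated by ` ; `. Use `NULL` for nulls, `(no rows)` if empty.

3 | 94 ; 14 | 87 ; 21 | 90 ; 23 | 77 ; 29 | 89

Scalar subquery: AVG(grade) over all enrollments rows = 71.727273 (≈; comparison uses full precision).
Keep rows where grade >= that value.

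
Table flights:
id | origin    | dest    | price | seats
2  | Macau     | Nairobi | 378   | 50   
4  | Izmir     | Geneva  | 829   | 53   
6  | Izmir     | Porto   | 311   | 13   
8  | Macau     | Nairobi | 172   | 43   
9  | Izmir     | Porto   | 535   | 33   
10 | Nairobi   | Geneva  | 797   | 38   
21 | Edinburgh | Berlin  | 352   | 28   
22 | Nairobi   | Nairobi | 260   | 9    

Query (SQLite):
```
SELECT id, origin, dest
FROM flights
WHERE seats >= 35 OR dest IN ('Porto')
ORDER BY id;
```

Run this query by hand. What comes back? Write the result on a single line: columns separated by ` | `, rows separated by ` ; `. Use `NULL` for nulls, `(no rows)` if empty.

seats >= 35: ids {2, 4, 8, 10}
dest IN ('Porto'): ids {6, 9}
Combine with OR.

2 | Macau | Nairobi ; 4 | Izmir | Geneva ; 6 | Izmir | Porto ; 8 | Macau | Nairobi ; 9 | Izmir | Porto ; 10 | Nairobi | Geneva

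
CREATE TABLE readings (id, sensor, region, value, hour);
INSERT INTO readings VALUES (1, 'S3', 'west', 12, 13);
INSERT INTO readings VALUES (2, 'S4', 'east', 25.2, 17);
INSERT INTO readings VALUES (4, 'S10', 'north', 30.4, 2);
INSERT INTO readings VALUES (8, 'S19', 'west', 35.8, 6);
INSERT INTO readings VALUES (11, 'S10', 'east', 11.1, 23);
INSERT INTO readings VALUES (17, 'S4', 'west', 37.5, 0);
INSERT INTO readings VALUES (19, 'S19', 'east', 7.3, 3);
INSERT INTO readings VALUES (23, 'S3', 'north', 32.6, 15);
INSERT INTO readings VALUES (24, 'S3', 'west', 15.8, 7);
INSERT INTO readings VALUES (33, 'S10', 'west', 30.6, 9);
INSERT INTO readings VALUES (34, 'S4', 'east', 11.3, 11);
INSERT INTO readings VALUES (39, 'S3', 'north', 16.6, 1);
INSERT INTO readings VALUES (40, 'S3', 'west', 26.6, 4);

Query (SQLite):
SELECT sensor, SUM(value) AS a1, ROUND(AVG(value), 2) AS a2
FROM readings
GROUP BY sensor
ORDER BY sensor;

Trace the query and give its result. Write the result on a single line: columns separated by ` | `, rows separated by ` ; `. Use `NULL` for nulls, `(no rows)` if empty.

S10 | 72.1 | 24.03 ; S19 | 43.1 | 21.55 ; S3 | 103.6 | 20.72 ; S4 | 74 | 24.67

Group readings by sensor.
Per group compute: SUM(value), ROUND(AVG(value), 2).
  S10: ids {4, 11, 33} → SUM(value)=72.1, ROUND(AVG(value), 2)=24.03
  S19: ids {8, 19} → SUM(value)=43.1, ROUND(AVG(value), 2)=21.55
  S3: ids {1, 23, 24, 39, 40} → SUM(value)=103.6, ROUND(AVG(value), 2)=20.72
  S4: ids {2, 17, 34} → SUM(value)=74, ROUND(AVG(value), 2)=24.67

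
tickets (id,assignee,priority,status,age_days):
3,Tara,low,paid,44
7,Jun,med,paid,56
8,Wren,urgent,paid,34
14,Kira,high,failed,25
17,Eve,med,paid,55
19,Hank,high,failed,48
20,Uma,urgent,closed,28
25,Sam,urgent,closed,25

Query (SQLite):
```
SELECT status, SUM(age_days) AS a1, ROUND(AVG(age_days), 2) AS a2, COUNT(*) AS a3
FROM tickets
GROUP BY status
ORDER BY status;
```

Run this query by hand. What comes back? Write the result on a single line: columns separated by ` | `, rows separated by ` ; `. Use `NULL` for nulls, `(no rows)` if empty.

Group tickets by status.
Per group compute: SUM(age_days), ROUND(AVG(age_days), 2), COUNT(*).
  closed: ids {20, 25} → SUM(age_days)=53, ROUND(AVG(age_days), 2)=26.5, COUNT(*)=2
  failed: ids {14, 19} → SUM(age_days)=73, ROUND(AVG(age_days), 2)=36.5, COUNT(*)=2
  paid: ids {3, 7, 8, 17} → SUM(age_days)=189, ROUND(AVG(age_days), 2)=47.25, COUNT(*)=4

closed | 53 | 26.5 | 2 ; failed | 73 | 36.5 | 2 ; paid | 189 | 47.25 | 4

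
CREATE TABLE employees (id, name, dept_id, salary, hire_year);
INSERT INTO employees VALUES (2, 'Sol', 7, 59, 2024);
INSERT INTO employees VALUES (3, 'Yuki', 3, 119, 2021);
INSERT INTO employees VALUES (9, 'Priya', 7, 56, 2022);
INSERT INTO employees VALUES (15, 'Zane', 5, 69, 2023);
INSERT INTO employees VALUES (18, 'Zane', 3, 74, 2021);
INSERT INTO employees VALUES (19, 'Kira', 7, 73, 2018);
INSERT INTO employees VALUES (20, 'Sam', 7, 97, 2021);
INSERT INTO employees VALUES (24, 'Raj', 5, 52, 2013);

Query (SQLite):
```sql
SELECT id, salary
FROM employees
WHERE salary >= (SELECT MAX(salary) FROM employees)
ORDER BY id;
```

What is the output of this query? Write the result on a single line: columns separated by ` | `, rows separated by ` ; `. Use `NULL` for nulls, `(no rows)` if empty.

3 | 119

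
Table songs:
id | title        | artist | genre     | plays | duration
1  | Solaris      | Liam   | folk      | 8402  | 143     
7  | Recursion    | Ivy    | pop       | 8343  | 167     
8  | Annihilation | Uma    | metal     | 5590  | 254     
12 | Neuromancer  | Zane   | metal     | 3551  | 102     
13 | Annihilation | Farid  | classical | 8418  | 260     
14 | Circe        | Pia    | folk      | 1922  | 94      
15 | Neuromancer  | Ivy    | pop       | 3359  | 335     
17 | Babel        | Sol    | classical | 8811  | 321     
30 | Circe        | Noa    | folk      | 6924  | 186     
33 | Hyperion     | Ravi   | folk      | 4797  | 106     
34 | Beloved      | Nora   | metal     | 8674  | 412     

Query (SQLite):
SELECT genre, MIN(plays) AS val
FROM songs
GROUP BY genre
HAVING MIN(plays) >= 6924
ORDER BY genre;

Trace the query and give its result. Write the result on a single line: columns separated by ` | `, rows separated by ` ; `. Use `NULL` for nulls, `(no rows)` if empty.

Partition songs by genre; compute MIN(plays) within each group.
HAVING: keep groups where MIN(plays) >= 6924.
  classical: ids {13, 17} → MIN(plays)=8418
  folk: ids {1, 14, 30, 33} → MIN(plays)=1922
  metal: ids {8, 12, 34} → MIN(plays)=3551
  pop: ids {7, 15} → MIN(plays)=3359

classical | 8418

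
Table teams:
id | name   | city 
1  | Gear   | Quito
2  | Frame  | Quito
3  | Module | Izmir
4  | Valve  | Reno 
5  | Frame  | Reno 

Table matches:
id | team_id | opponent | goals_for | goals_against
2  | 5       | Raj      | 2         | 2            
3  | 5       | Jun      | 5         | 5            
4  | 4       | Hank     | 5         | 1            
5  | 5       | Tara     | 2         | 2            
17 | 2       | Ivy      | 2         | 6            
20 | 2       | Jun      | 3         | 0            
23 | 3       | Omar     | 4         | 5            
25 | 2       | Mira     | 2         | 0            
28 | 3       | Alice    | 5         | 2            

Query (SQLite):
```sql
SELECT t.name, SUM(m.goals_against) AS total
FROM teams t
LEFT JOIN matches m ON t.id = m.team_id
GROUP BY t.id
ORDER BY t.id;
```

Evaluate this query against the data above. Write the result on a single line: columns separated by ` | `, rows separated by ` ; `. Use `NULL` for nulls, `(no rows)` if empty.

Gear | NULL ; Frame | 6 ; Module | 7 ; Valve | 1 ; Frame | 9

LEFT JOIN keeps every teams row; unmatched ones get NULL for matches columns.
Group by teams.id and compute SUM(m.goals_against). SUM over an all-NULL group is NULL.
  1: ids {—} → SUM(m.goals_against)=NULL
  2: ids {17, 20, 25} → SUM(m.goals_against)=6
  3: ids {23, 28} → SUM(m.goals_against)=7
  4: ids {4} → SUM(m.goals_against)=1
  5: ids {2, 3, 5} → SUM(m.goals_against)=9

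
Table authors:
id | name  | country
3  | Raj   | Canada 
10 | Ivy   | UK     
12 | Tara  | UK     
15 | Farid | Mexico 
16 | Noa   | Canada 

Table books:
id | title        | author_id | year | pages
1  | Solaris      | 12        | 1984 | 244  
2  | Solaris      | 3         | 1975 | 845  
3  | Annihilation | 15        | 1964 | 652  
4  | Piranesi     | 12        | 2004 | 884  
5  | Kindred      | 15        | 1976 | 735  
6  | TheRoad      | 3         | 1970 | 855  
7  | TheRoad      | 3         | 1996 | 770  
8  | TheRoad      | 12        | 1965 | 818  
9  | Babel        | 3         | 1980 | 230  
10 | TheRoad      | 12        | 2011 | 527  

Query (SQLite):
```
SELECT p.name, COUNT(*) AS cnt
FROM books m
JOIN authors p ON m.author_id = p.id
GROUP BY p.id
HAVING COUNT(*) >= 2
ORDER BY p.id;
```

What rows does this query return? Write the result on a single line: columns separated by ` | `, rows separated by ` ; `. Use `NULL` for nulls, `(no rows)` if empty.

Raj | 4 ; Tara | 4 ; Farid | 2

Join each books row to its authors via author_id.
Group joined rows by authors.id; compute COUNT(*) per group.
HAVING: keep groups with count ≥ 2.
  3: ids {2, 6, 7, 9} → COUNT(*)=4
  12: ids {1, 4, 8, 10} → COUNT(*)=4
  15: ids {3, 5} → COUNT(*)=2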